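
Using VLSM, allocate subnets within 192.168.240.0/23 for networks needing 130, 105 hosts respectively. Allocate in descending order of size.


130 hosts -> /24 (254 usable): 192.168.240.0/24
105 hosts -> /25 (126 usable): 192.168.241.0/25
Allocation: 192.168.240.0/24 (130 hosts, 254 usable); 192.168.241.0/25 (105 hosts, 126 usable)


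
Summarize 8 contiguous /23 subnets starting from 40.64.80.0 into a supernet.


Original prefix: /23
Number of subnets: 8 = 2^3
New prefix = 23 - 3 = 20
Supernet: 40.64.80.0/20


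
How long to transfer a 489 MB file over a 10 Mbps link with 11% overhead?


Effective throughput = 10 * (1 - 11/100) = 8.9 Mbps
File size in Mb = 489 * 8 = 3912 Mb
Time = 3912 / 8.9
Time = 439.5506 seconds


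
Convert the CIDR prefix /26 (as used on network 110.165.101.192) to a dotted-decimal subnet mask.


/26 means 26 network bits, 6 host bits
Binary: 11111111111111111111111111000000
Mask: 255.255.255.192


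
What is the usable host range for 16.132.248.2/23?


Network: 16.132.248.0
Broadcast: 16.132.249.255
First usable = network + 1
Last usable = broadcast - 1
Range: 16.132.248.1 to 16.132.249.254


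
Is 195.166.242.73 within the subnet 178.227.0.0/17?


Subnet network: 178.227.0.0
Test IP AND mask: 195.166.128.0
No, 195.166.242.73 is not in 178.227.0.0/17


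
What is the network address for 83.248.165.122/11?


IP:   01010011.11111000.10100101.01111010
Mask: 11111111.11100000.00000000.00000000
AND operation:
Net:  01010011.11100000.00000000.00000000
Network: 83.224.0.0/11


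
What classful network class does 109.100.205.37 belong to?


First octet: 109
Binary: 01101101
0xxxxxxx -> Class A (1-126)
Class A, default mask 255.0.0.0 (/8)


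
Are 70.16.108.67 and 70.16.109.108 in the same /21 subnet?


Mask: 255.255.248.0
70.16.108.67 AND mask = 70.16.104.0
70.16.109.108 AND mask = 70.16.104.0
Yes, same subnet (70.16.104.0)


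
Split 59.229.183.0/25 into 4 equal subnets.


New prefix = 25 + 2 = 27
Each subnet has 32 addresses
  59.229.183.0/27
  59.229.183.32/27
  59.229.183.64/27
  59.229.183.96/27
Subnets: 59.229.183.0/27, 59.229.183.32/27, 59.229.183.64/27, 59.229.183.96/27


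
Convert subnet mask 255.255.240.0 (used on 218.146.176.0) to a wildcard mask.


Subnet mask: 255.255.240.0
Wildcard = 255.255.255.255 - subnet mask
255 - 255 = 0
255 - 255 = 0
255 - 240 = 15
255 - 0 = 255
Wildcard: 0.0.15.255


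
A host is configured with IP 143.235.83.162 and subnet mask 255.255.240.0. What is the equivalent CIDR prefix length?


Binary: 11111111.11111111.11110000.00000000
Count leading 1s
Prefix: /20


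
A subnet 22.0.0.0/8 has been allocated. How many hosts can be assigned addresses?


Host bits = 32 - 8 = 24
Total addresses = 2^24 = 16777216
Usable = total - 2 (network and broadcast)
Usable hosts: 16777214


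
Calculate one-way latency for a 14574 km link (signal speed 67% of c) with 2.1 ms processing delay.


Speed = 0.67 * 3e5 km/s = 201000 km/s
Propagation delay = 14574 / 201000 = 0.0725 s = 72.5075 ms
Processing delay = 2.1 ms
Total one-way latency = 74.6075 ms


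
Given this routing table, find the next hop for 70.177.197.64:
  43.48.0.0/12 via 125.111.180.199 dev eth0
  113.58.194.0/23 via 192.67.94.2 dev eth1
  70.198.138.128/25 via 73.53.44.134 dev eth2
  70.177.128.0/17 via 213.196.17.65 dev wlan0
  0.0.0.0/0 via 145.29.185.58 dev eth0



Longest prefix match for 70.177.197.64:
  /12 43.48.0.0: no
  /23 113.58.194.0: no
  /25 70.198.138.128: no
  /17 70.177.128.0: MATCH
  /0 0.0.0.0: MATCH
Selected: next-hop 213.196.17.65 via wlan0 (matched /17)


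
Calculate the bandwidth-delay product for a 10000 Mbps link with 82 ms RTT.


BDP = bandwidth * RTT
= 10000 Mbps * 82 ms
= 10000 * 1e6 * 82 / 1000 bits
= 820000000 bits
= 102500000 bytes
= 100097.6562 KB
BDP = 820000000 bits (102500000 bytes)


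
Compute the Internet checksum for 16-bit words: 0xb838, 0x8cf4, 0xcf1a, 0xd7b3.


Sum all words (with carry folding):
+ 0xb838 = 0xb838
+ 0x8cf4 = 0x452d
+ 0xcf1a = 0x1448
+ 0xd7b3 = 0xebfb
One's complement: ~0xebfb
Checksum = 0x1404


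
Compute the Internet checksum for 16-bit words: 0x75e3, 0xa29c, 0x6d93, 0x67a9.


Sum all words (with carry folding):
+ 0x75e3 = 0x75e3
+ 0xa29c = 0x1880
+ 0x6d93 = 0x8613
+ 0x67a9 = 0xedbc
One's complement: ~0xedbc
Checksum = 0x1243


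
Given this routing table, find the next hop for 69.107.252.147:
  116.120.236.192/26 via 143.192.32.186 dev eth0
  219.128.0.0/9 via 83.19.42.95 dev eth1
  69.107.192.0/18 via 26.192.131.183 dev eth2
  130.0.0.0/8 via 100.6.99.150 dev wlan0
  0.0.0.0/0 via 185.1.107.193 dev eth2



Longest prefix match for 69.107.252.147:
  /26 116.120.236.192: no
  /9 219.128.0.0: no
  /18 69.107.192.0: MATCH
  /8 130.0.0.0: no
  /0 0.0.0.0: MATCH
Selected: next-hop 26.192.131.183 via eth2 (matched /18)


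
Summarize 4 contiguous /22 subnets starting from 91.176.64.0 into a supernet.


Original prefix: /22
Number of subnets: 4 = 2^2
New prefix = 22 - 2 = 20
Supernet: 91.176.64.0/20


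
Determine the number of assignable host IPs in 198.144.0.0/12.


Host bits = 32 - 12 = 20
Total addresses = 2^20 = 1048576
Usable = total - 2 (network and broadcast)
Usable hosts: 1048574


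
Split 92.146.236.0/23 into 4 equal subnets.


New prefix = 23 + 2 = 25
Each subnet has 128 addresses
  92.146.236.0/25
  92.146.236.128/25
  92.146.237.0/25
  92.146.237.128/25
Subnets: 92.146.236.0/25, 92.146.236.128/25, 92.146.237.0/25, 92.146.237.128/25


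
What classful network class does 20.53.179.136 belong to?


First octet: 20
Binary: 00010100
0xxxxxxx -> Class A (1-126)
Class A, default mask 255.0.0.0 (/8)


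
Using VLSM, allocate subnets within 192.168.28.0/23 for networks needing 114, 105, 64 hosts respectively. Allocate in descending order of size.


114 hosts -> /25 (126 usable): 192.168.28.0/25
105 hosts -> /25 (126 usable): 192.168.28.128/25
64 hosts -> /25 (126 usable): 192.168.29.0/25
Allocation: 192.168.28.0/25 (114 hosts, 126 usable); 192.168.28.128/25 (105 hosts, 126 usable); 192.168.29.0/25 (64 hosts, 126 usable)


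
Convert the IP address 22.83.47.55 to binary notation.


22 = 00010110
83 = 01010011
47 = 00101111
55 = 00110111
Binary: 00010110.01010011.00101111.00110111


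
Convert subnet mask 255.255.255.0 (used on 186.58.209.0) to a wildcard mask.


Subnet mask: 255.255.255.0
Wildcard = 255.255.255.255 - subnet mask
255 - 255 = 0
255 - 255 = 0
255 - 255 = 0
255 - 0 = 255
Wildcard: 0.0.0.255


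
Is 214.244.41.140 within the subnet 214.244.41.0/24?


Subnet network: 214.244.41.0
Test IP AND mask: 214.244.41.0
Yes, 214.244.41.140 is in 214.244.41.0/24


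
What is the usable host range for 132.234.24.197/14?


Network: 132.232.0.0
Broadcast: 132.235.255.255
First usable = network + 1
Last usable = broadcast - 1
Range: 132.232.0.1 to 132.235.255.254


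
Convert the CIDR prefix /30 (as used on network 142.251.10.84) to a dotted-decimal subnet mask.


/30 means 30 network bits, 2 host bits
Binary: 11111111111111111111111111111100
Mask: 255.255.255.252


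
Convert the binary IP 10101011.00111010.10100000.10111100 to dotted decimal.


10101011 = 171
00111010 = 58
10100000 = 160
10111100 = 188
IP: 171.58.160.188


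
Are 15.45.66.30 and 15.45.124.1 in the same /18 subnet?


Mask: 255.255.192.0
15.45.66.30 AND mask = 15.45.64.0
15.45.124.1 AND mask = 15.45.64.0
Yes, same subnet (15.45.64.0)


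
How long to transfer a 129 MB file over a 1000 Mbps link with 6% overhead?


Effective throughput = 1000 * (1 - 6/100) = 940 Mbps
File size in Mb = 129 * 8 = 1032 Mb
Time = 1032 / 940
Time = 1.0979 seconds


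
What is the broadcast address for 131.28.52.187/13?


Network: 131.24.0.0/13
Host bits = 19
Set all host bits to 1:
Broadcast: 131.31.255.255


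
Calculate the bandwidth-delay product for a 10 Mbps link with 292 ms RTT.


BDP = bandwidth * RTT
= 10 Mbps * 292 ms
= 10 * 1e6 * 292 / 1000 bits
= 2920000 bits
= 365000 bytes
= 356.4453 KB
BDP = 2920000 bits (365000 bytes)


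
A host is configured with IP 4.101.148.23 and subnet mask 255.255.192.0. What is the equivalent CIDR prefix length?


Binary: 11111111.11111111.11000000.00000000
Count leading 1s
Prefix: /18


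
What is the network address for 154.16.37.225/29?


IP:   10011010.00010000.00100101.11100001
Mask: 11111111.11111111.11111111.11111000
AND operation:
Net:  10011010.00010000.00100101.11100000
Network: 154.16.37.224/29


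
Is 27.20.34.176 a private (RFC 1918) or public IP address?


RFC 1918 private ranges:
  10.0.0.0/8 (10.0.0.0 - 10.255.255.255)
  172.16.0.0/12 (172.16.0.0 - 172.31.255.255)
  192.168.0.0/16 (192.168.0.0 - 192.168.255.255)
Public (not in any RFC 1918 range)


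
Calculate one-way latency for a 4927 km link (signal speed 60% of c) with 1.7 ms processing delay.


Speed = 0.6 * 3e5 km/s = 180000 km/s
Propagation delay = 4927 / 180000 = 0.0274 s = 27.3722 ms
Processing delay = 1.7 ms
Total one-way latency = 29.0722 ms


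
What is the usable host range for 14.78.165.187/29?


Network: 14.78.165.184
Broadcast: 14.78.165.191
First usable = network + 1
Last usable = broadcast - 1
Range: 14.78.165.185 to 14.78.165.190


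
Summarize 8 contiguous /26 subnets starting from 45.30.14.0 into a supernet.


Original prefix: /26
Number of subnets: 8 = 2^3
New prefix = 26 - 3 = 23
Supernet: 45.30.14.0/23


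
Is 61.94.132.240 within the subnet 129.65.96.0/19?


Subnet network: 129.65.96.0
Test IP AND mask: 61.94.128.0
No, 61.94.132.240 is not in 129.65.96.0/19


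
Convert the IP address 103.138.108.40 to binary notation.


103 = 01100111
138 = 10001010
108 = 01101100
40 = 00101000
Binary: 01100111.10001010.01101100.00101000


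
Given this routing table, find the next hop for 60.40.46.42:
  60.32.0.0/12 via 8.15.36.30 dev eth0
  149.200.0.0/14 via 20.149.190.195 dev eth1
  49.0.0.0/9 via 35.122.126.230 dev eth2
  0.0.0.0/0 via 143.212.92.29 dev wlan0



Longest prefix match for 60.40.46.42:
  /12 60.32.0.0: MATCH
  /14 149.200.0.0: no
  /9 49.0.0.0: no
  /0 0.0.0.0: MATCH
Selected: next-hop 8.15.36.30 via eth0 (matched /12)


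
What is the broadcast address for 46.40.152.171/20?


Network: 46.40.144.0/20
Host bits = 12
Set all host bits to 1:
Broadcast: 46.40.159.255


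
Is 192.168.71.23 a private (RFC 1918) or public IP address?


RFC 1918 private ranges:
  10.0.0.0/8 (10.0.0.0 - 10.255.255.255)
  172.16.0.0/12 (172.16.0.0 - 172.31.255.255)
  192.168.0.0/16 (192.168.0.0 - 192.168.255.255)
Private (in 192.168.0.0/16)


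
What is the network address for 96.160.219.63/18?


IP:   01100000.10100000.11011011.00111111
Mask: 11111111.11111111.11000000.00000000
AND operation:
Net:  01100000.10100000.11000000.00000000
Network: 96.160.192.0/18


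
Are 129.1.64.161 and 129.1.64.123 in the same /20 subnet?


Mask: 255.255.240.0
129.1.64.161 AND mask = 129.1.64.0
129.1.64.123 AND mask = 129.1.64.0
Yes, same subnet (129.1.64.0)


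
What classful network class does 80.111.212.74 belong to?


First octet: 80
Binary: 01010000
0xxxxxxx -> Class A (1-126)
Class A, default mask 255.0.0.0 (/8)


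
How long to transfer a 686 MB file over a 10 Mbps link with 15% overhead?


Effective throughput = 10 * (1 - 15/100) = 8.5 Mbps
File size in Mb = 686 * 8 = 5488 Mb
Time = 5488 / 8.5
Time = 645.6471 seconds


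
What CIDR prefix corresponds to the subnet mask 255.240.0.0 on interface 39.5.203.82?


Binary: 11111111.11110000.00000000.00000000
Count leading 1s
Prefix: /12


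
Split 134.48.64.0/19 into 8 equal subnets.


New prefix = 19 + 3 = 22
Each subnet has 1024 addresses
  134.48.64.0/22
  134.48.68.0/22
  134.48.72.0/22
  134.48.76.0/22
  134.48.80.0/22
  134.48.84.0/22
  134.48.88.0/22
  134.48.92.0/22
Subnets: 134.48.64.0/22, 134.48.68.0/22, 134.48.72.0/22, 134.48.76.0/22, 134.48.80.0/22, 134.48.84.0/22, 134.48.88.0/22, 134.48.92.0/22


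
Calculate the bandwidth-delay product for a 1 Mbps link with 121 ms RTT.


BDP = bandwidth * RTT
= 1 Mbps * 121 ms
= 1 * 1e6 * 121 / 1000 bits
= 121000 bits
= 15125 bytes
= 14.7705 KB
BDP = 121000 bits (15125 bytes)


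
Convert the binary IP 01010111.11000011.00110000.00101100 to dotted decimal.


01010111 = 87
11000011 = 195
00110000 = 48
00101100 = 44
IP: 87.195.48.44


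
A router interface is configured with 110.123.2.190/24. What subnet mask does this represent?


/24 means 24 network bits, 8 host bits
Binary: 11111111111111111111111100000000
Mask: 255.255.255.0


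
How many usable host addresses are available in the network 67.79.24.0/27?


Host bits = 32 - 27 = 5
Total addresses = 2^5 = 32
Usable = total - 2 (network and broadcast)
Usable hosts: 30


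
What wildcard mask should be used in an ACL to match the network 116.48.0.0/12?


Subnet mask: 255.240.0.0
Wildcard = 255.255.255.255 - subnet mask
255 - 255 = 0
255 - 240 = 15
255 - 0 = 255
255 - 0 = 255
Wildcard: 0.15.255.255


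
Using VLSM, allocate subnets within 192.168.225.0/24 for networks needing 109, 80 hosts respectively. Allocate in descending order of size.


109 hosts -> /25 (126 usable): 192.168.225.0/25
80 hosts -> /25 (126 usable): 192.168.225.128/25
Allocation: 192.168.225.0/25 (109 hosts, 126 usable); 192.168.225.128/25 (80 hosts, 126 usable)


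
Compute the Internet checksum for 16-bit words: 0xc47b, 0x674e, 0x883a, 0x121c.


Sum all words (with carry folding):
+ 0xc47b = 0xc47b
+ 0x674e = 0x2bca
+ 0x883a = 0xb404
+ 0x121c = 0xc620
One's complement: ~0xc620
Checksum = 0x39df


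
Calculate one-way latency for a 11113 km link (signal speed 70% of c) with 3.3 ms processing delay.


Speed = 0.7 * 3e5 km/s = 210000 km/s
Propagation delay = 11113 / 210000 = 0.0529 s = 52.919 ms
Processing delay = 3.3 ms
Total one-way latency = 56.219 ms


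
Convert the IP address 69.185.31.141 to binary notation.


69 = 01000101
185 = 10111001
31 = 00011111
141 = 10001101
Binary: 01000101.10111001.00011111.10001101


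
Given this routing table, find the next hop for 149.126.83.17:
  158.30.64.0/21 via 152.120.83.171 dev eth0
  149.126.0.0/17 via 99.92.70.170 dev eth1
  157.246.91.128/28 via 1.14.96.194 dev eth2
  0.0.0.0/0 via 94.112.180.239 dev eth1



Longest prefix match for 149.126.83.17:
  /21 158.30.64.0: no
  /17 149.126.0.0: MATCH
  /28 157.246.91.128: no
  /0 0.0.0.0: MATCH
Selected: next-hop 99.92.70.170 via eth1 (matched /17)


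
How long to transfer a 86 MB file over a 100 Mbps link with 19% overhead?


Effective throughput = 100 * (1 - 19/100) = 81 Mbps
File size in Mb = 86 * 8 = 688 Mb
Time = 688 / 81
Time = 8.4938 seconds


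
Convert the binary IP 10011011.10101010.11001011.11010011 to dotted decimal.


10011011 = 155
10101010 = 170
11001011 = 203
11010011 = 211
IP: 155.170.203.211


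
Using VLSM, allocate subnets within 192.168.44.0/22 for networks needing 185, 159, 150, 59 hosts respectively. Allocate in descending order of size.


185 hosts -> /24 (254 usable): 192.168.44.0/24
159 hosts -> /24 (254 usable): 192.168.45.0/24
150 hosts -> /24 (254 usable): 192.168.46.0/24
59 hosts -> /26 (62 usable): 192.168.47.0/26
Allocation: 192.168.44.0/24 (185 hosts, 254 usable); 192.168.45.0/24 (159 hosts, 254 usable); 192.168.46.0/24 (150 hosts, 254 usable); 192.168.47.0/26 (59 hosts, 62 usable)


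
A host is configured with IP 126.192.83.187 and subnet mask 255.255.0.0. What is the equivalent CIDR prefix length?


Binary: 11111111.11111111.00000000.00000000
Count leading 1s
Prefix: /16


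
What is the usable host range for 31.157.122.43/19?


Network: 31.157.96.0
Broadcast: 31.157.127.255
First usable = network + 1
Last usable = broadcast - 1
Range: 31.157.96.1 to 31.157.127.254


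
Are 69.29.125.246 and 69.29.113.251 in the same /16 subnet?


Mask: 255.255.0.0
69.29.125.246 AND mask = 69.29.0.0
69.29.113.251 AND mask = 69.29.0.0
Yes, same subnet (69.29.0.0)


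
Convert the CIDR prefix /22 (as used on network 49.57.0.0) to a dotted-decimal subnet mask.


/22 means 22 network bits, 10 host bits
Binary: 11111111111111111111110000000000
Mask: 255.255.252.0


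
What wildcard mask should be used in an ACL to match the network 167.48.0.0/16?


Subnet mask: 255.255.0.0
Wildcard = 255.255.255.255 - subnet mask
255 - 255 = 0
255 - 255 = 0
255 - 0 = 255
255 - 0 = 255
Wildcard: 0.0.255.255


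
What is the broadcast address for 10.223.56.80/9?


Network: 10.128.0.0/9
Host bits = 23
Set all host bits to 1:
Broadcast: 10.255.255.255


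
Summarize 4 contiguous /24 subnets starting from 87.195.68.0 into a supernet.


Original prefix: /24
Number of subnets: 4 = 2^2
New prefix = 24 - 2 = 22
Supernet: 87.195.68.0/22


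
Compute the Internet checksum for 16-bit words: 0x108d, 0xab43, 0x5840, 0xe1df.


Sum all words (with carry folding):
+ 0x108d = 0x108d
+ 0xab43 = 0xbbd0
+ 0x5840 = 0x1411
+ 0xe1df = 0xf5f0
One's complement: ~0xf5f0
Checksum = 0x0a0f


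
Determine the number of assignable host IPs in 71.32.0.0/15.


Host bits = 32 - 15 = 17
Total addresses = 2^17 = 131072
Usable = total - 2 (network and broadcast)
Usable hosts: 131070


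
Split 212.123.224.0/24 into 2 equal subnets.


New prefix = 24 + 1 = 25
Each subnet has 128 addresses
  212.123.224.0/25
  212.123.224.128/25
Subnets: 212.123.224.0/25, 212.123.224.128/25


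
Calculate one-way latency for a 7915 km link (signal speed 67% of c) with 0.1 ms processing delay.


Speed = 0.67 * 3e5 km/s = 201000 km/s
Propagation delay = 7915 / 201000 = 0.0394 s = 39.3781 ms
Processing delay = 0.1 ms
Total one-way latency = 39.4781 ms


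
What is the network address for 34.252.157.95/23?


IP:   00100010.11111100.10011101.01011111
Mask: 11111111.11111111.11111110.00000000
AND operation:
Net:  00100010.11111100.10011100.00000000
Network: 34.252.156.0/23


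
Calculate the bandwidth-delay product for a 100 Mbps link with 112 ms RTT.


BDP = bandwidth * RTT
= 100 Mbps * 112 ms
= 100 * 1e6 * 112 / 1000 bits
= 11200000 bits
= 1400000 bytes
= 1367.1875 KB
BDP = 11200000 bits (1400000 bytes)


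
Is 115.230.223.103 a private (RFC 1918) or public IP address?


RFC 1918 private ranges:
  10.0.0.0/8 (10.0.0.0 - 10.255.255.255)
  172.16.0.0/12 (172.16.0.0 - 172.31.255.255)
  192.168.0.0/16 (192.168.0.0 - 192.168.255.255)
Public (not in any RFC 1918 range)


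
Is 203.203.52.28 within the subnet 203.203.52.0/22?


Subnet network: 203.203.52.0
Test IP AND mask: 203.203.52.0
Yes, 203.203.52.28 is in 203.203.52.0/22


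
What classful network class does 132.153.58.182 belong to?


First octet: 132
Binary: 10000100
10xxxxxx -> Class B (128-191)
Class B, default mask 255.255.0.0 (/16)


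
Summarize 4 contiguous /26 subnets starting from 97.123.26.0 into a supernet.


Original prefix: /26
Number of subnets: 4 = 2^2
New prefix = 26 - 2 = 24
Supernet: 97.123.26.0/24


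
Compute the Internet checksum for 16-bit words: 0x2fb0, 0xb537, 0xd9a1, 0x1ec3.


Sum all words (with carry folding):
+ 0x2fb0 = 0x2fb0
+ 0xb537 = 0xe4e7
+ 0xd9a1 = 0xbe89
+ 0x1ec3 = 0xdd4c
One's complement: ~0xdd4c
Checksum = 0x22b3


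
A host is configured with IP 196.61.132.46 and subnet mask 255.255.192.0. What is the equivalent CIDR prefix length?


Binary: 11111111.11111111.11000000.00000000
Count leading 1s
Prefix: /18


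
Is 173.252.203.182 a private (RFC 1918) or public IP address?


RFC 1918 private ranges:
  10.0.0.0/8 (10.0.0.0 - 10.255.255.255)
  172.16.0.0/12 (172.16.0.0 - 172.31.255.255)
  192.168.0.0/16 (192.168.0.0 - 192.168.255.255)
Public (not in any RFC 1918 range)


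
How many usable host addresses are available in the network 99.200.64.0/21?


Host bits = 32 - 21 = 11
Total addresses = 2^11 = 2048
Usable = total - 2 (network and broadcast)
Usable hosts: 2046


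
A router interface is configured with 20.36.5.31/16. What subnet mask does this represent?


/16 means 16 network bits, 16 host bits
Binary: 11111111111111110000000000000000
Mask: 255.255.0.0


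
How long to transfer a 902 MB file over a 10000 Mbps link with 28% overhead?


Effective throughput = 10000 * (1 - 28/100) = 7200 Mbps
File size in Mb = 902 * 8 = 7216 Mb
Time = 7216 / 7200
Time = 1.0022 seconds


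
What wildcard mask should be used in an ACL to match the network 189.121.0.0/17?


Subnet mask: 255.255.128.0
Wildcard = 255.255.255.255 - subnet mask
255 - 255 = 0
255 - 255 = 0
255 - 128 = 127
255 - 0 = 255
Wildcard: 0.0.127.255


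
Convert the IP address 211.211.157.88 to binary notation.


211 = 11010011
211 = 11010011
157 = 10011101
88 = 01011000
Binary: 11010011.11010011.10011101.01011000


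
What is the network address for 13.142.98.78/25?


IP:   00001101.10001110.01100010.01001110
Mask: 11111111.11111111.11111111.10000000
AND operation:
Net:  00001101.10001110.01100010.00000000
Network: 13.142.98.0/25


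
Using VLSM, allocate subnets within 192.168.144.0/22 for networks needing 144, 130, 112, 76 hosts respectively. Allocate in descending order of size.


144 hosts -> /24 (254 usable): 192.168.144.0/24
130 hosts -> /24 (254 usable): 192.168.145.0/24
112 hosts -> /25 (126 usable): 192.168.146.0/25
76 hosts -> /25 (126 usable): 192.168.146.128/25
Allocation: 192.168.144.0/24 (144 hosts, 254 usable); 192.168.145.0/24 (130 hosts, 254 usable); 192.168.146.0/25 (112 hosts, 126 usable); 192.168.146.128/25 (76 hosts, 126 usable)


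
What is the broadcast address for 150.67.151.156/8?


Network: 150.0.0.0/8
Host bits = 24
Set all host bits to 1:
Broadcast: 150.255.255.255


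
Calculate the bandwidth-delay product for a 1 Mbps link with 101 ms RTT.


BDP = bandwidth * RTT
= 1 Mbps * 101 ms
= 1 * 1e6 * 101 / 1000 bits
= 101000 bits
= 12625 bytes
= 12.3291 KB
BDP = 101000 bits (12625 bytes)


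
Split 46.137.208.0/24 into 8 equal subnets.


New prefix = 24 + 3 = 27
Each subnet has 32 addresses
  46.137.208.0/27
  46.137.208.32/27
  46.137.208.64/27
  46.137.208.96/27
  46.137.208.128/27
  46.137.208.160/27
  46.137.208.192/27
  46.137.208.224/27
Subnets: 46.137.208.0/27, 46.137.208.32/27, 46.137.208.64/27, 46.137.208.96/27, 46.137.208.128/27, 46.137.208.160/27, 46.137.208.192/27, 46.137.208.224/27


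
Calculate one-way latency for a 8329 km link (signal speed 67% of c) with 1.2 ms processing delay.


Speed = 0.67 * 3e5 km/s = 201000 km/s
Propagation delay = 8329 / 201000 = 0.0414 s = 41.4378 ms
Processing delay = 1.2 ms
Total one-way latency = 42.6378 ms


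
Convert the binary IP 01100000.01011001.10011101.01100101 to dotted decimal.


01100000 = 96
01011001 = 89
10011101 = 157
01100101 = 101
IP: 96.89.157.101


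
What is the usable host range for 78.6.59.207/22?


Network: 78.6.56.0
Broadcast: 78.6.59.255
First usable = network + 1
Last usable = broadcast - 1
Range: 78.6.56.1 to 78.6.59.254


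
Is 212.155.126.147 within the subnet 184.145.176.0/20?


Subnet network: 184.145.176.0
Test IP AND mask: 212.155.112.0
No, 212.155.126.147 is not in 184.145.176.0/20


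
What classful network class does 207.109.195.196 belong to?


First octet: 207
Binary: 11001111
110xxxxx -> Class C (192-223)
Class C, default mask 255.255.255.0 (/24)


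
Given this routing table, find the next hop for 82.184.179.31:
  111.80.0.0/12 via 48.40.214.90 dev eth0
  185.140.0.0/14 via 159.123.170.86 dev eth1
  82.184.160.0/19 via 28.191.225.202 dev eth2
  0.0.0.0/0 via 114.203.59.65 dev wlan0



Longest prefix match for 82.184.179.31:
  /12 111.80.0.0: no
  /14 185.140.0.0: no
  /19 82.184.160.0: MATCH
  /0 0.0.0.0: MATCH
Selected: next-hop 28.191.225.202 via eth2 (matched /19)


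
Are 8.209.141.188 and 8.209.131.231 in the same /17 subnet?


Mask: 255.255.128.0
8.209.141.188 AND mask = 8.209.128.0
8.209.131.231 AND mask = 8.209.128.0
Yes, same subnet (8.209.128.0)


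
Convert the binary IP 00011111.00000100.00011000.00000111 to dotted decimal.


00011111 = 31
00000100 = 4
00011000 = 24
00000111 = 7
IP: 31.4.24.7


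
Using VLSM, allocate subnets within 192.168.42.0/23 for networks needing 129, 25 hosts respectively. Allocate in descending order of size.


129 hosts -> /24 (254 usable): 192.168.42.0/24
25 hosts -> /27 (30 usable): 192.168.43.0/27
Allocation: 192.168.42.0/24 (129 hosts, 254 usable); 192.168.43.0/27 (25 hosts, 30 usable)


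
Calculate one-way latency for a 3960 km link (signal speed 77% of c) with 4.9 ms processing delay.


Speed = 0.77 * 3e5 km/s = 231000 km/s
Propagation delay = 3960 / 231000 = 0.0171 s = 17.1429 ms
Processing delay = 4.9 ms
Total one-way latency = 22.0429 ms


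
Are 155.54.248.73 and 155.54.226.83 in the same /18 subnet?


Mask: 255.255.192.0
155.54.248.73 AND mask = 155.54.192.0
155.54.226.83 AND mask = 155.54.192.0
Yes, same subnet (155.54.192.0)


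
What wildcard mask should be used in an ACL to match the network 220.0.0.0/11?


Subnet mask: 255.224.0.0
Wildcard = 255.255.255.255 - subnet mask
255 - 255 = 0
255 - 224 = 31
255 - 0 = 255
255 - 0 = 255
Wildcard: 0.31.255.255


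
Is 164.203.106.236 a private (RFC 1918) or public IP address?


RFC 1918 private ranges:
  10.0.0.0/8 (10.0.0.0 - 10.255.255.255)
  172.16.0.0/12 (172.16.0.0 - 172.31.255.255)
  192.168.0.0/16 (192.168.0.0 - 192.168.255.255)
Public (not in any RFC 1918 range)


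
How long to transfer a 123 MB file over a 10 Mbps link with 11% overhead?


Effective throughput = 10 * (1 - 11/100) = 8.9 Mbps
File size in Mb = 123 * 8 = 984 Mb
Time = 984 / 8.9
Time = 110.5618 seconds


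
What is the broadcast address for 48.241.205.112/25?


Network: 48.241.205.0/25
Host bits = 7
Set all host bits to 1:
Broadcast: 48.241.205.127


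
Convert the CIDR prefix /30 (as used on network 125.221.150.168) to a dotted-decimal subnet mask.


/30 means 30 network bits, 2 host bits
Binary: 11111111111111111111111111111100
Mask: 255.255.255.252


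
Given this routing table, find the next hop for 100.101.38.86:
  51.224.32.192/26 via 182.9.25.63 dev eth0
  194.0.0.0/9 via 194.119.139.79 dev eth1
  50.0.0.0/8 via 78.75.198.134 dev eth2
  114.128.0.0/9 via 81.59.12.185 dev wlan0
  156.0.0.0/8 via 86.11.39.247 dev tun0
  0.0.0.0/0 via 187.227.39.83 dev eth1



Longest prefix match for 100.101.38.86:
  /26 51.224.32.192: no
  /9 194.0.0.0: no
  /8 50.0.0.0: no
  /9 114.128.0.0: no
  /8 156.0.0.0: no
  /0 0.0.0.0: MATCH
Selected: next-hop 187.227.39.83 via eth1 (matched /0)


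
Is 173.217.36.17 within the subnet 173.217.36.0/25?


Subnet network: 173.217.36.0
Test IP AND mask: 173.217.36.0
Yes, 173.217.36.17 is in 173.217.36.0/25


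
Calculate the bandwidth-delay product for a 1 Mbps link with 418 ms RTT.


BDP = bandwidth * RTT
= 1 Mbps * 418 ms
= 1 * 1e6 * 418 / 1000 bits
= 418000 bits
= 52250 bytes
= 51.0254 KB
BDP = 418000 bits (52250 bytes)


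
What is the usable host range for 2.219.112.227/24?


Network: 2.219.112.0
Broadcast: 2.219.112.255
First usable = network + 1
Last usable = broadcast - 1
Range: 2.219.112.1 to 2.219.112.254


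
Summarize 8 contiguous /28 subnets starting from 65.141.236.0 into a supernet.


Original prefix: /28
Number of subnets: 8 = 2^3
New prefix = 28 - 3 = 25
Supernet: 65.141.236.0/25


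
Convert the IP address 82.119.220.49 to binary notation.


82 = 01010010
119 = 01110111
220 = 11011100
49 = 00110001
Binary: 01010010.01110111.11011100.00110001


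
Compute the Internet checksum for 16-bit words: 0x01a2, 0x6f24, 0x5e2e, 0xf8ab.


Sum all words (with carry folding):
+ 0x01a2 = 0x01a2
+ 0x6f24 = 0x70c6
+ 0x5e2e = 0xcef4
+ 0xf8ab = 0xc7a0
One's complement: ~0xc7a0
Checksum = 0x385f


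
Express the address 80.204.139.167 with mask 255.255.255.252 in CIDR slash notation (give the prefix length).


Binary: 11111111.11111111.11111111.11111100
Count leading 1s
Prefix: /30


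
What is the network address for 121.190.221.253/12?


IP:   01111001.10111110.11011101.11111101
Mask: 11111111.11110000.00000000.00000000
AND operation:
Net:  01111001.10110000.00000000.00000000
Network: 121.176.0.0/12


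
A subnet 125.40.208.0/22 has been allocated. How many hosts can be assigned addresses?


Host bits = 32 - 22 = 10
Total addresses = 2^10 = 1024
Usable = total - 2 (network and broadcast)
Usable hosts: 1022


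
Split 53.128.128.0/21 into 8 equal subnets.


New prefix = 21 + 3 = 24
Each subnet has 256 addresses
  53.128.128.0/24
  53.128.129.0/24
  53.128.130.0/24
  53.128.131.0/24
  53.128.132.0/24
  53.128.133.0/24
  53.128.134.0/24
  53.128.135.0/24
Subnets: 53.128.128.0/24, 53.128.129.0/24, 53.128.130.0/24, 53.128.131.0/24, 53.128.132.0/24, 53.128.133.0/24, 53.128.134.0/24, 53.128.135.0/24


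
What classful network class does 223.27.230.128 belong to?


First octet: 223
Binary: 11011111
110xxxxx -> Class C (192-223)
Class C, default mask 255.255.255.0 (/24)


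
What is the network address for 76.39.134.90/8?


IP:   01001100.00100111.10000110.01011010
Mask: 11111111.00000000.00000000.00000000
AND operation:
Net:  01001100.00000000.00000000.00000000
Network: 76.0.0.0/8


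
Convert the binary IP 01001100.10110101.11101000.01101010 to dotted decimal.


01001100 = 76
10110101 = 181
11101000 = 232
01101010 = 106
IP: 76.181.232.106


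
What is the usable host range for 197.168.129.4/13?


Network: 197.168.0.0
Broadcast: 197.175.255.255
First usable = network + 1
Last usable = broadcast - 1
Range: 197.168.0.1 to 197.175.255.254


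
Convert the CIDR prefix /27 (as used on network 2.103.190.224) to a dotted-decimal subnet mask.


/27 means 27 network bits, 5 host bits
Binary: 11111111111111111111111111100000
Mask: 255.255.255.224


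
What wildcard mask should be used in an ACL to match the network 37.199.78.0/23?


Subnet mask: 255.255.254.0
Wildcard = 255.255.255.255 - subnet mask
255 - 255 = 0
255 - 255 = 0
255 - 254 = 1
255 - 0 = 255
Wildcard: 0.0.1.255


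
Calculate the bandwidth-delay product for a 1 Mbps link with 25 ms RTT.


BDP = bandwidth * RTT
= 1 Mbps * 25 ms
= 1 * 1e6 * 25 / 1000 bits
= 25000 bits
= 3125 bytes
= 3.0518 KB
BDP = 25000 bits (3125 bytes)


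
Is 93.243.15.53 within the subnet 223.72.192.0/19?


Subnet network: 223.72.192.0
Test IP AND mask: 93.243.0.0
No, 93.243.15.53 is not in 223.72.192.0/19


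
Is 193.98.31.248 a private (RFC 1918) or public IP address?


RFC 1918 private ranges:
  10.0.0.0/8 (10.0.0.0 - 10.255.255.255)
  172.16.0.0/12 (172.16.0.0 - 172.31.255.255)
  192.168.0.0/16 (192.168.0.0 - 192.168.255.255)
Public (not in any RFC 1918 range)


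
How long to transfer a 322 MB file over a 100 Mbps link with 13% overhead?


Effective throughput = 100 * (1 - 13/100) = 87 Mbps
File size in Mb = 322 * 8 = 2576 Mb
Time = 2576 / 87
Time = 29.6092 seconds


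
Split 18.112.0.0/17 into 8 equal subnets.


New prefix = 17 + 3 = 20
Each subnet has 4096 addresses
  18.112.0.0/20
  18.112.16.0/20
  18.112.32.0/20
  18.112.48.0/20
  18.112.64.0/20
  18.112.80.0/20
  18.112.96.0/20
  18.112.112.0/20
Subnets: 18.112.0.0/20, 18.112.16.0/20, 18.112.32.0/20, 18.112.48.0/20, 18.112.64.0/20, 18.112.80.0/20, 18.112.96.0/20, 18.112.112.0/20


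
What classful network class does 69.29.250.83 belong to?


First octet: 69
Binary: 01000101
0xxxxxxx -> Class A (1-126)
Class A, default mask 255.0.0.0 (/8)


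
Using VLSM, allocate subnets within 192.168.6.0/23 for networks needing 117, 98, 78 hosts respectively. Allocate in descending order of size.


117 hosts -> /25 (126 usable): 192.168.6.0/25
98 hosts -> /25 (126 usable): 192.168.6.128/25
78 hosts -> /25 (126 usable): 192.168.7.0/25
Allocation: 192.168.6.0/25 (117 hosts, 126 usable); 192.168.6.128/25 (98 hosts, 126 usable); 192.168.7.0/25 (78 hosts, 126 usable)


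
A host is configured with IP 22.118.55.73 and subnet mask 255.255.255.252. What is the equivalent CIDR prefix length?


Binary: 11111111.11111111.11111111.11111100
Count leading 1s
Prefix: /30


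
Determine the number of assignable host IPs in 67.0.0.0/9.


Host bits = 32 - 9 = 23
Total addresses = 2^23 = 8388608
Usable = total - 2 (network and broadcast)
Usable hosts: 8388606


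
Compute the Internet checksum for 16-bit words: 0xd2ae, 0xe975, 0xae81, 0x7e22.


Sum all words (with carry folding):
+ 0xd2ae = 0xd2ae
+ 0xe975 = 0xbc24
+ 0xae81 = 0x6aa6
+ 0x7e22 = 0xe8c8
One's complement: ~0xe8c8
Checksum = 0x1737


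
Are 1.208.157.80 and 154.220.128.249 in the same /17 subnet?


Mask: 255.255.128.0
1.208.157.80 AND mask = 1.208.128.0
154.220.128.249 AND mask = 154.220.128.0
No, different subnets (1.208.128.0 vs 154.220.128.0)


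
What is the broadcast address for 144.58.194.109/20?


Network: 144.58.192.0/20
Host bits = 12
Set all host bits to 1:
Broadcast: 144.58.207.255


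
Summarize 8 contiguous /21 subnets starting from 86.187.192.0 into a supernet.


Original prefix: /21
Number of subnets: 8 = 2^3
New prefix = 21 - 3 = 18
Supernet: 86.187.192.0/18


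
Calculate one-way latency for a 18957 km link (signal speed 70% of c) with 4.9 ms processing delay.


Speed = 0.7 * 3e5 km/s = 210000 km/s
Propagation delay = 18957 / 210000 = 0.0903 s = 90.2714 ms
Processing delay = 4.9 ms
Total one-way latency = 95.1714 ms


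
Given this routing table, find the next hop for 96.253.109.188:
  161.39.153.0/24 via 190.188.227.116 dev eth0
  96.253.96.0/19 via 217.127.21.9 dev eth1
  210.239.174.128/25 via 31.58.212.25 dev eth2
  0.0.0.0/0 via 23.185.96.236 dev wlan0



Longest prefix match for 96.253.109.188:
  /24 161.39.153.0: no
  /19 96.253.96.0: MATCH
  /25 210.239.174.128: no
  /0 0.0.0.0: MATCH
Selected: next-hop 217.127.21.9 via eth1 (matched /19)


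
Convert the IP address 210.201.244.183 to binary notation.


210 = 11010010
201 = 11001001
244 = 11110100
183 = 10110111
Binary: 11010010.11001001.11110100.10110111


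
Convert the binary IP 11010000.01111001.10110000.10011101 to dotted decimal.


11010000 = 208
01111001 = 121
10110000 = 176
10011101 = 157
IP: 208.121.176.157


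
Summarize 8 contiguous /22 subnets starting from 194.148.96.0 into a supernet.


Original prefix: /22
Number of subnets: 8 = 2^3
New prefix = 22 - 3 = 19
Supernet: 194.148.96.0/19


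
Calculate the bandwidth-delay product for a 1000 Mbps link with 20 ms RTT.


BDP = bandwidth * RTT
= 1000 Mbps * 20 ms
= 1000 * 1e6 * 20 / 1000 bits
= 20000000 bits
= 2500000 bytes
= 2441.4062 KB
BDP = 20000000 bits (2500000 bytes)


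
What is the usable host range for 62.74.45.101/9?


Network: 62.0.0.0
Broadcast: 62.127.255.255
First usable = network + 1
Last usable = broadcast - 1
Range: 62.0.0.1 to 62.127.255.254


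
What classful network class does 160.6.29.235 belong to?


First octet: 160
Binary: 10100000
10xxxxxx -> Class B (128-191)
Class B, default mask 255.255.0.0 (/16)


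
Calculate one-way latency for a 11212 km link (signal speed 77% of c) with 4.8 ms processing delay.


Speed = 0.77 * 3e5 km/s = 231000 km/s
Propagation delay = 11212 / 231000 = 0.0485 s = 48.5368 ms
Processing delay = 4.8 ms
Total one-way latency = 53.3368 ms


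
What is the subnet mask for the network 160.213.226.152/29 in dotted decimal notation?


/29 means 29 network bits, 3 host bits
Binary: 11111111111111111111111111111000
Mask: 255.255.255.248


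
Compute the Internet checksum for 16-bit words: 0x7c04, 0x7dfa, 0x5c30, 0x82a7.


Sum all words (with carry folding):
+ 0x7c04 = 0x7c04
+ 0x7dfa = 0xf9fe
+ 0x5c30 = 0x562f
+ 0x82a7 = 0xd8d6
One's complement: ~0xd8d6
Checksum = 0x2729


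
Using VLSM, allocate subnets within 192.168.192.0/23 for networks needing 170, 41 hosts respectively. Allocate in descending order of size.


170 hosts -> /24 (254 usable): 192.168.192.0/24
41 hosts -> /26 (62 usable): 192.168.193.0/26
Allocation: 192.168.192.0/24 (170 hosts, 254 usable); 192.168.193.0/26 (41 hosts, 62 usable)


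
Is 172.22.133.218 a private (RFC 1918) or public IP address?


RFC 1918 private ranges:
  10.0.0.0/8 (10.0.0.0 - 10.255.255.255)
  172.16.0.0/12 (172.16.0.0 - 172.31.255.255)
  192.168.0.0/16 (192.168.0.0 - 192.168.255.255)
Private (in 172.16.0.0/12)


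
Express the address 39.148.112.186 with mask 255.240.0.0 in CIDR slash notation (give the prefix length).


Binary: 11111111.11110000.00000000.00000000
Count leading 1s
Prefix: /12


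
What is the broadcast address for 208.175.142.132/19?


Network: 208.175.128.0/19
Host bits = 13
Set all host bits to 1:
Broadcast: 208.175.159.255


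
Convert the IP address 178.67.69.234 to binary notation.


178 = 10110010
67 = 01000011
69 = 01000101
234 = 11101010
Binary: 10110010.01000011.01000101.11101010


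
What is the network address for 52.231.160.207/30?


IP:   00110100.11100111.10100000.11001111
Mask: 11111111.11111111.11111111.11111100
AND operation:
Net:  00110100.11100111.10100000.11001100
Network: 52.231.160.204/30


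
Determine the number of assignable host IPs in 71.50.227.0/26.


Host bits = 32 - 26 = 6
Total addresses = 2^6 = 64
Usable = total - 2 (network and broadcast)
Usable hosts: 62


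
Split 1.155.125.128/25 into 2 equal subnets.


New prefix = 25 + 1 = 26
Each subnet has 64 addresses
  1.155.125.128/26
  1.155.125.192/26
Subnets: 1.155.125.128/26, 1.155.125.192/26


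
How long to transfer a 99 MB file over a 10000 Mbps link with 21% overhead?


Effective throughput = 10000 * (1 - 21/100) = 7900 Mbps
File size in Mb = 99 * 8 = 792 Mb
Time = 792 / 7900
Time = 0.1003 seconds


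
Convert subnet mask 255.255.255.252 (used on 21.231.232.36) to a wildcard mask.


Subnet mask: 255.255.255.252
Wildcard = 255.255.255.255 - subnet mask
255 - 255 = 0
255 - 255 = 0
255 - 255 = 0
255 - 252 = 3
Wildcard: 0.0.0.3


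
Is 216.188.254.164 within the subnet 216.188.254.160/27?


Subnet network: 216.188.254.160
Test IP AND mask: 216.188.254.160
Yes, 216.188.254.164 is in 216.188.254.160/27


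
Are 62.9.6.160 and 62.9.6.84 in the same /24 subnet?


Mask: 255.255.255.0
62.9.6.160 AND mask = 62.9.6.0
62.9.6.84 AND mask = 62.9.6.0
Yes, same subnet (62.9.6.0)


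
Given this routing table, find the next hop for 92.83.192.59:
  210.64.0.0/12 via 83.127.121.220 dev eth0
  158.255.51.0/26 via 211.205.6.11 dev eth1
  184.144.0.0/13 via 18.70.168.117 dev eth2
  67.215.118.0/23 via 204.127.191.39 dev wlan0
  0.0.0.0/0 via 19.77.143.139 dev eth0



Longest prefix match for 92.83.192.59:
  /12 210.64.0.0: no
  /26 158.255.51.0: no
  /13 184.144.0.0: no
  /23 67.215.118.0: no
  /0 0.0.0.0: MATCH
Selected: next-hop 19.77.143.139 via eth0 (matched /0)


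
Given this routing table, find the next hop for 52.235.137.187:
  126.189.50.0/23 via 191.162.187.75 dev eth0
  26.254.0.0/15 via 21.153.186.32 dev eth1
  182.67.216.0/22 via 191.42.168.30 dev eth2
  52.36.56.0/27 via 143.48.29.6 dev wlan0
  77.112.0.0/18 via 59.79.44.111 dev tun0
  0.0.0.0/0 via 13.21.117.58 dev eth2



Longest prefix match for 52.235.137.187:
  /23 126.189.50.0: no
  /15 26.254.0.0: no
  /22 182.67.216.0: no
  /27 52.36.56.0: no
  /18 77.112.0.0: no
  /0 0.0.0.0: MATCH
Selected: next-hop 13.21.117.58 via eth2 (matched /0)


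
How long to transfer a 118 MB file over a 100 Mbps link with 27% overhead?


Effective throughput = 100 * (1 - 27/100) = 73 Mbps
File size in Mb = 118 * 8 = 944 Mb
Time = 944 / 73
Time = 12.9315 seconds


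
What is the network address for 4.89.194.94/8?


IP:   00000100.01011001.11000010.01011110
Mask: 11111111.00000000.00000000.00000000
AND operation:
Net:  00000100.00000000.00000000.00000000
Network: 4.0.0.0/8


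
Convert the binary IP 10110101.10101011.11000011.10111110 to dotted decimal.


10110101 = 181
10101011 = 171
11000011 = 195
10111110 = 190
IP: 181.171.195.190
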